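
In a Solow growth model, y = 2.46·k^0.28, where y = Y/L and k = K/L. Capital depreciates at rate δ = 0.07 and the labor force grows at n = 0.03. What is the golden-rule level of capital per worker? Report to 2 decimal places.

k_gold ≈ 14.59

Capital per worker breaks even when investment replaces (n + δ)·k; here n + δ = 0.1.
At the golden rule the marginal product of capital equals n+δ: 0.28·2.46·k^(0.28−1) = 0.1. Solving, k_gold = (0.28·2.46/0.1)^(1/0.72) ≈ 14.5888.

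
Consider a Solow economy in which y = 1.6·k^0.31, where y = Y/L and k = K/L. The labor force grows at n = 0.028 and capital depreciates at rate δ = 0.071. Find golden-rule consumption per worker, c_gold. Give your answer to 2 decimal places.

c_gold ≈ 2.28

Capital per worker breaks even when investment replaces (n + δ)·k; here n + δ = 0.099.
Maximizing c = f(k) − (n+δ)·k gives f'(k) = n+δ, i.e. 0.31·1.6·k^(0.31−1) = 0.099, so k_gold = (0.31·1.6/0.099)^(1/0.69) ≈ 10.3340.
y_gold = 1.6·10.3340^0.31 ≈ 3.3002.
c_gold = y_gold − (n+δ)·k_gold = 3.3002 − 0.099·10.3340 ≈ 2.2772.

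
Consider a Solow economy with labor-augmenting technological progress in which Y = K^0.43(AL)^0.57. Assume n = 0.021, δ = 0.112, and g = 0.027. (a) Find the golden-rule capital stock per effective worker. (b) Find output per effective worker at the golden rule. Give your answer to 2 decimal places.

(a) k_gold ≈ 5.67; (b) y_gold ≈ 2.11

n + g + δ = 0.021 + 0.027 + 0.112 = 0.16.
Maximizing c = f(k) − (n+g+δ)·k gives f'(k) = n+g+δ, i.e. 0.43·k^(0.43−1) = 0.16, so k_gold = (0.43/0.16)^(1/0.57) ≈ 5.6656.
y_gold = 5.6656^0.43 ≈ 2.1081.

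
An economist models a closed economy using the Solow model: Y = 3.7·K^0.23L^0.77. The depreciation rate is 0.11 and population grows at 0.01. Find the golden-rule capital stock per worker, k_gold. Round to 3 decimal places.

Break-even investment rate: n + δ = 0.01 + 0.11 = 0.12.
Maximizing c = f(k) − (n+δ)·k gives f'(k) = n+δ, i.e. 0.23·3.7·k^(0.23−1) = 0.12, so k_gold = (0.23·3.7/0.12)^(1/0.77) ≈ 12.7312.

k_gold ≈ 12.731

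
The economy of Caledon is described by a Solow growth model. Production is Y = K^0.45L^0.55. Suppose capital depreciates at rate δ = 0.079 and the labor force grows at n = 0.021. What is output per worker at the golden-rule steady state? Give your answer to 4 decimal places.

Capital per worker breaks even when investment replaces (n + δ)·k; here n + δ = 0.1.
Maximizing c = f(k) − (n+δ)·k gives f'(k) = n+δ, i.e. 0.45·k^(0.45−1) = 0.1, so k_gold = (0.45/0.1)^(1/0.55) ≈ 15.4049.
Output: y_gold = k_gold^0.45 = 15.4049^0.45 ≈ 3.4233.

y_gold ≈ 3.4233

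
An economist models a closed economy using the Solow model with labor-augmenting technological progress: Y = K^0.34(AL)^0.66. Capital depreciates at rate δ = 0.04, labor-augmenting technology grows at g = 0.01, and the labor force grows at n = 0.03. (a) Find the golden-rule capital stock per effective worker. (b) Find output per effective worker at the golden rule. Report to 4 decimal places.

(a) k_gold ≈ 8.9558; (b) y_gold ≈ 2.1072

The effective depreciation rate is n + g + δ = 0.03 + 0.01 + 0.04 = 0.08.
Golden rule sets MPK = n+g+δ: 0.34·k^(0.34−1) = 0.08, so k_gold = (0.34/0.08)^(1/0.66) ≈ 8.9558.
y_gold = 8.9558^0.34 ≈ 2.1072.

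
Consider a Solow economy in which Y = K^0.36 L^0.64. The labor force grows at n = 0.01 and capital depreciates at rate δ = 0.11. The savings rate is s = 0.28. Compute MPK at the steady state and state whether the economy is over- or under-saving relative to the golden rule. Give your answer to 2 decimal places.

n + δ = 0.01 + 0.11 = 0.12.
Steady-state k*: s·k^0.36 = 0.12·k gives k* = (0.28/0.12)^(1/0.64) ≈ 3.7581.
MPK = 0.36·3.7581^(-0.64) ≈ 0.1543.
MPK > n+δ = 0.12, so the economy is dynamically efficient (under-saving).

under-saving; MPK ≈ 0.15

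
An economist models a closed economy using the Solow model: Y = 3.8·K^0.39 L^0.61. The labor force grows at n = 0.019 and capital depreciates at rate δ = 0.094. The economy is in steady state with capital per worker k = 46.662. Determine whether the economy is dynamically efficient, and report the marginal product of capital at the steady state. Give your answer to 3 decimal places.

dynamically efficient; MPK ≈ 0.142

Break-even investment rate: n + δ = 0.019 + 0.094 = 0.113.
MPK = 0.39·3.8·k^(0.39−1) = 0.39·3.8·46.662^(-0.61) ≈ 0.1422.
MPK > 0.113, so the economy is dynamically efficient (under-saving).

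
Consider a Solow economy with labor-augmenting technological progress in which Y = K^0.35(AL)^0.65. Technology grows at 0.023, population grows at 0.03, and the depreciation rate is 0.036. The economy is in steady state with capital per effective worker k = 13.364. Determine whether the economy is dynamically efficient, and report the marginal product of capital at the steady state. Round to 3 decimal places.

dynamically inefficient; MPK ≈ 0.065

Capital per effective worker breaks even when investment replaces (n + g + δ)·k; here n + g + δ = 0.089.
MPK = 0.35·k^(0.35−1) = 0.35·13.364^(-0.65) ≈ 0.0649.
MPK < 0.089, so the economy is dynamically inefficient (over-saving).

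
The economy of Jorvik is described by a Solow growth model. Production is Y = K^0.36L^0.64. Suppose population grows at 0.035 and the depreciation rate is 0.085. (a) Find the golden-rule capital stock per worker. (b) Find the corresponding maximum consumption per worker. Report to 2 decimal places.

The effective depreciation rate is n + δ = 0.035 + 0.085 = 0.12.
Setting f'(k) = n+δ gives 0.36·k^(0.36−1) = 0.12, hence k_gold = (0.36/0.12)^(1/0.64) ≈ 5.5655.
y_gold = 5.5655^0.36 ≈ 1.8552; c_gold = y_gold − 0.12·k_gold ≈ 1.1873.

(a) k_gold ≈ 5.57; (b) c_gold ≈ 1.19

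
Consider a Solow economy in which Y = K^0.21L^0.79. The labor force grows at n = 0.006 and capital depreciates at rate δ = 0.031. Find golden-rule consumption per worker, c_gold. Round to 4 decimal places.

c_gold ≈ 1.2533

Break-even investment rate: n + δ = 0.006 + 0.031 = 0.037.
Golden rule sets MPK = n+δ: 0.21·k^(0.21−1) = 0.037, so k_gold = (0.21/0.037)^(1/0.79) ≈ 9.0044.
y_gold = 9.0044^0.21 ≈ 1.5865.
c_gold = y_gold − (n+δ)·k_gold = 1.5865 − 0.037·9.0044 ≈ 1.2533.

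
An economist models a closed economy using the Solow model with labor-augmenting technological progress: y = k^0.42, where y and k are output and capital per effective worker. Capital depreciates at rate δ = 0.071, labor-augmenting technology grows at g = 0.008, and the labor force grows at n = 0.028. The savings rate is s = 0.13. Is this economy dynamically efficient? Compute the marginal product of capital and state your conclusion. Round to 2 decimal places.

dynamically efficient; MPK ≈ 0.35

The effective depreciation rate is n + g + δ = 0.028 + 0.008 + 0.071 = 0.107.
Steady-state k*: s·k^0.42 = 0.107·k gives k* = (0.13/0.107)^(1/0.58) ≈ 1.3989.
MPK = 0.42·1.3989^(-0.58) ≈ 0.3457.
MPK > n+g+δ = 0.107, so the economy is dynamically efficient (under-saving).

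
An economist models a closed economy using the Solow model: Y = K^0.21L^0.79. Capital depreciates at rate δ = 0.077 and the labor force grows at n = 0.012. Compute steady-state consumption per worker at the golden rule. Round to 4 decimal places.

c_gold ≈ 0.9925

Break-even investment rate: n + δ = 0.012 + 0.077 = 0.089.
Golden rule sets MPK = n+δ: 0.21·k^(0.21−1) = 0.089, so k_gold = (0.21/0.089)^(1/0.79) ≈ 2.9644.
y_gold = 2.9644^0.21 ≈ 1.2563.
c_gold = y_gold − (n+δ)·k_gold = 1.2563 − 0.089·2.9644 ≈ 0.9925.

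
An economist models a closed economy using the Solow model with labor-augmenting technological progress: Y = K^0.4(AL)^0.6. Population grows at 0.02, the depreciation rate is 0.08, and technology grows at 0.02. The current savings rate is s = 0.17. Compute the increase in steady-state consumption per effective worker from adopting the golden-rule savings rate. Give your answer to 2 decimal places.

Capital per effective worker breaks even when investment replaces (n + g + δ)·k; here n + g + δ = 0.12.
Current steady state (s = 0.17): k* = (0.17/0.12)^(1/0.6) ≈ 1.7870, y* = 1.7870^0.4 ≈ 1.2614, c* = (1−0.17)·1.2614 ≈ 1.0469.
At the golden rule the marginal product of capital equals n+g+δ: 0.4·k^(0.4−1) = 0.12. Solving, k_gold = (0.4/0.12)^(1/0.6) ≈ 7.4381.
y_gold = 7.4381^0.4 ≈ 2.2314, c_gold = y_gold − 0.12·k_gold ≈ 1.3389.
Gain: Δc = 1.3389 − 1.0469 ≈ 0.2919.

Δc ≈ 0.29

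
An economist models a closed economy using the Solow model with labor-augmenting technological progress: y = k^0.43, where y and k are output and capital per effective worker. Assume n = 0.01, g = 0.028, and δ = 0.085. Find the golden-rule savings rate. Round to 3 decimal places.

Capital per effective worker breaks even when investment replaces (n + g + δ)·k; here n + g + δ = 0.123.
At the golden rule MPK = n+g+δ, and in any Cobb-Douglas steady state s = (n+g+δ)·k/y = MPK·k/y = capital's share 0.43.

s_gold = 0.430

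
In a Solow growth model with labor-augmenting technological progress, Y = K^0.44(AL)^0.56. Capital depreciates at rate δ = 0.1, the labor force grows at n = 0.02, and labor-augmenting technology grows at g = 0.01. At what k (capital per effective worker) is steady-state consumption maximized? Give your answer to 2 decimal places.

n + g + δ = 0.02 + 0.01 + 0.1 = 0.13.
At the golden rule the marginal product of capital equals n+g+δ: 0.44·k^(0.44−1) = 0.13. Solving, k_gold = (0.44/0.13)^(1/0.56) ≈ 8.8217.

k_gold ≈ 8.82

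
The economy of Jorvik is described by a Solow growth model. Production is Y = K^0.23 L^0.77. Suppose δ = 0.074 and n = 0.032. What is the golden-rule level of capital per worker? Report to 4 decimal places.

k_gold ≈ 2.7347

n + δ = 0.032 + 0.074 = 0.106.
Golden rule sets MPK = n+δ: 0.23·k^(0.23−1) = 0.106, so k_gold = (0.23/0.106)^(1/0.77) ≈ 2.7347.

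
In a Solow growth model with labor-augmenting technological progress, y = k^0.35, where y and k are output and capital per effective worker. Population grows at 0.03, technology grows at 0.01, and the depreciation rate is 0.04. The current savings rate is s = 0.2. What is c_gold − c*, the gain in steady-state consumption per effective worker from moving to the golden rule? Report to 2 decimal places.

Δc ≈ 0.13

Capital per effective worker breaks even when investment replaces (n + g + δ)·k; here n + g + δ = 0.08.
Current steady state (s = 0.2): k* = (0.2/0.08)^(1/0.65) ≈ 4.0946, y* = 4.0946^0.35 ≈ 1.6379, c* = (1−0.2)·1.6379 ≈ 1.3103.
Setting f'(k) = n+g+δ gives 0.35·k^(0.35−1) = 0.08, hence k_gold = (0.35/0.08)^(1/0.65) ≈ 9.6855.
y_gold = 9.6855^0.35 ≈ 2.2138, c_gold = y_gold − 0.08·k_gold ≈ 1.4390.
Gain: Δc = 1.4390 − 1.3103 ≈ 0.1287.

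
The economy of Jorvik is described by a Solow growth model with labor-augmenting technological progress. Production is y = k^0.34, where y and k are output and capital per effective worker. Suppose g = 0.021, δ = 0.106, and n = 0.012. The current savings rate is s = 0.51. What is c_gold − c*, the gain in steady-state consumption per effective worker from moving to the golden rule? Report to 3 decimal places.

Break-even investment rate: n + g + δ = 0.012 + 0.021 + 0.106 = 0.139.
Current steady state (s = 0.51): k* = (0.51/0.139)^(1/0.66) ≈ 7.1678, y* = 7.1678^0.34 ≈ 1.9536, c* = (1−0.51)·1.9536 ≈ 0.9573.
Setting f'(k) = n+g+δ gives 0.34·k^(0.34−1) = 0.139, hence k_gold = (0.34/0.139)^(1/0.66) ≈ 3.8778.
y_gold = 3.8778^0.34 ≈ 1.5853, c_gold = y_gold − 0.139·k_gold ≈ 1.0463.
Gain: Δc = 1.0463 − 0.9573 ≈ 0.0891.

Δc ≈ 0.089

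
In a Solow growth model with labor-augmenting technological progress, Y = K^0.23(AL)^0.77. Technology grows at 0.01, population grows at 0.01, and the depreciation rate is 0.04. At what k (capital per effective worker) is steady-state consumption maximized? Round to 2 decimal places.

Break-even investment rate: n + g + δ = 0.01 + 0.01 + 0.04 = 0.06.
At the golden rule the marginal product of capital equals n+g+δ: 0.23·k^(0.23−1) = 0.06. Solving, k_gold = (0.23/0.06)^(1/0.77) ≈ 5.7265.

k_gold ≈ 5.73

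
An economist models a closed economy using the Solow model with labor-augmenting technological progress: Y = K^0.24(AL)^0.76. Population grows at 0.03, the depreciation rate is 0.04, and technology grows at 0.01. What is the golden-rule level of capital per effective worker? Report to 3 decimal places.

Break-even investment rate: n + g + δ = 0.03 + 0.01 + 0.04 = 0.08.
At the golden rule the marginal product of capital equals n+g+δ: 0.24·k^(0.24−1) = 0.08. Solving, k_gold = (0.24/0.08)^(1/0.76) ≈ 4.2442.

k_gold ≈ 4.244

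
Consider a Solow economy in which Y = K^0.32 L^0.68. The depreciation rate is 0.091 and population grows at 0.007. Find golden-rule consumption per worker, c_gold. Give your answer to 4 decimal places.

c_gold ≈ 1.1867

The effective depreciation rate is n + δ = 0.007 + 0.091 = 0.098.
At the golden rule the marginal product of capital equals n+δ: 0.32·k^(0.32−1) = 0.098. Solving, k_gold = (0.32/0.098)^(1/0.68) ≈ 5.6986.
y_gold = 5.6986^0.32 ≈ 1.7452.
c_gold = y_gold − (n+δ)·k_gold = 1.7452 − 0.098·5.6986 ≈ 1.1867.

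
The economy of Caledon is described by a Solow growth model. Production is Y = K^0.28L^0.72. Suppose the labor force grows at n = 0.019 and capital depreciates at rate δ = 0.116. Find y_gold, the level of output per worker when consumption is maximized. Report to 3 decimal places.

y_gold ≈ 1.328

Break-even investment rate: n + δ = 0.019 + 0.116 = 0.135.
Golden rule sets MPK = n+δ: 0.28·k^(0.28−1) = 0.135, so k_gold = (0.28/0.135)^(1/0.72) ≈ 2.7544.
Output: y_gold = k_gold^0.28 = 2.7544^0.28 ≈ 1.3280.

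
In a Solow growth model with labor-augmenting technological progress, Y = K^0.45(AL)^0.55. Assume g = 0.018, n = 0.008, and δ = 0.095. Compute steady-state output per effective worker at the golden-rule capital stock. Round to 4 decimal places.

Break-even investment rate: n + g + δ = 0.008 + 0.018 + 0.095 = 0.121.
At the golden rule the marginal product of capital equals n+g+δ: 0.45·k^(0.45−1) = 0.121. Solving, k_gold = (0.45/0.121)^(1/0.55) ≈ 10.8928.
Output: y_gold = k_gold^0.45 = 10.8928^0.45 ≈ 2.9290.

y_gold ≈ 2.9290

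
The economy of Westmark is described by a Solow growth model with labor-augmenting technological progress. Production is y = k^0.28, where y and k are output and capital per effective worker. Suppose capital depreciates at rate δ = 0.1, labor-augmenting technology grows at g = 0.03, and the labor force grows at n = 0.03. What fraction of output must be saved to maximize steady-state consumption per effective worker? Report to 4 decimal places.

The effective depreciation rate is n + g + δ = 0.03 + 0.03 + 0.1 = 0.16.
At the golden rule MPK = n+g+δ, and in any Cobb-Douglas steady state s = (n+g+δ)·k/y = MPK·k/y = capital's share 0.28.

s_gold = 0.2800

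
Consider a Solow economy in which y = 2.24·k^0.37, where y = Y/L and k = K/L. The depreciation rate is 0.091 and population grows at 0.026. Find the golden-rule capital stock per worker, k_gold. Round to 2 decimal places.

The effective depreciation rate is n + δ = 0.026 + 0.091 = 0.117.
Maximizing c = f(k) − (n+δ)·k gives f'(k) = n+δ, i.e. 0.37·2.24·k^(0.37−1) = 0.117, so k_gold = (0.37·2.24/0.117)^(1/0.63) ≈ 22.3679.

k_gold ≈ 22.37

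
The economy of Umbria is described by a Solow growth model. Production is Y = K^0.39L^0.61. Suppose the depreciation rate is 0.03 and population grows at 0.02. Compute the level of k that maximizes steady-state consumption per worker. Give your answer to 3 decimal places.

The effective depreciation rate is n + δ = 0.02 + 0.03 = 0.05.
Maximizing c = f(k) − (n+δ)·k gives f'(k) = n+δ, i.e. 0.39·k^(0.39−1) = 0.05, so k_gold = (0.39/0.05)^(1/0.61) ≈ 29.0035.

k_gold ≈ 29.003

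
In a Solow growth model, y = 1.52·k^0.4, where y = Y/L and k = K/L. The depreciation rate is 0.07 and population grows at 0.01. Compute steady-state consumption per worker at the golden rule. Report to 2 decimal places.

n + δ = 0.01 + 0.07 = 0.08.
At the golden rule the marginal product of capital equals n+δ: 0.4·1.52·k^(0.4−1) = 0.08. Solving, k_gold = (0.4·1.52/0.08)^(1/0.6) ≈ 29.3780.
y_gold = 1.52·29.3780^0.4 ≈ 5.8756.
c_gold = y_gold − (n+δ)·k_gold = 5.8756 − 0.08·29.3780 ≈ 3.5254.

c_gold ≈ 3.53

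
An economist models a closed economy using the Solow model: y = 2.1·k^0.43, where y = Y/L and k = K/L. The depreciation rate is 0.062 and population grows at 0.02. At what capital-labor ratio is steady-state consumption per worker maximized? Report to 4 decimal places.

n + δ = 0.02 + 0.062 = 0.082.
Golden rule sets MPK = n+δ: 0.43·2.1·k^(0.43−1) = 0.082, so k_gold = (0.43·2.1/0.082)^(1/0.57) ≈ 67.2743.

k_gold ≈ 67.2743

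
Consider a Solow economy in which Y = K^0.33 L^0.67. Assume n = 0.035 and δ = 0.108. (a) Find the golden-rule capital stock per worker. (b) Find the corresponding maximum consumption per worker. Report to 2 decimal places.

Capital per worker breaks even when investment replaces (n + δ)·k; here n + δ = 0.143.
Golden rule sets MPK = n+δ: 0.33·k^(0.33−1) = 0.143, so k_gold = (0.33/0.143)^(1/0.67) ≈ 3.4838.
y_gold = 3.4838^0.33 ≈ 1.5097; c_gold = y_gold − 0.143·k_gold ≈ 1.0115.

(a) k_gold ≈ 3.48; (b) c_gold ≈ 1.01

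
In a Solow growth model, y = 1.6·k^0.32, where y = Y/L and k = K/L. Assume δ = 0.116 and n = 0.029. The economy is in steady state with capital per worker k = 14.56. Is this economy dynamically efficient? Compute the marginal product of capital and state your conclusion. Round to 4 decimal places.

dynamically inefficient; MPK ≈ 0.0829

Break-even investment rate: n + δ = 0.029 + 0.116 = 0.145.
MPK = 0.32·1.6·k^(0.32−1) = 0.32·1.6·14.56^(-0.68) ≈ 0.0829.
MPK < 0.145, so the economy is dynamically inefficient (over-saving).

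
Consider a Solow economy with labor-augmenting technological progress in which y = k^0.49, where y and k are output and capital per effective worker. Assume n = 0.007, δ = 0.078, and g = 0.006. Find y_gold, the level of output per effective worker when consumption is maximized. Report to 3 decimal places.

Capital per effective worker breaks even when investment replaces (n + g + δ)·k; here n + g + δ = 0.091.
At the golden rule the marginal product of capital equals n+g+δ: 0.49·k^(0.49−1) = 0.091. Solving, k_gold = (0.49/0.091)^(1/0.51) ≈ 27.1417.
Output: y_gold = k_gold^0.49 = 27.1417^0.49 ≈ 5.0406.

y_gold ≈ 5.041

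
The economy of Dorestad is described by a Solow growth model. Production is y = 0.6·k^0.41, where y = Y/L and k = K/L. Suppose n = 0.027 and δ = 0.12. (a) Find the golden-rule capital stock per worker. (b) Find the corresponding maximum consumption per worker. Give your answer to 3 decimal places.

(a) k_gold ≈ 2.393; (b) c_gold ≈ 0.506

Break-even investment rate: n + δ = 0.027 + 0.12 = 0.147.
Setting f'(k) = n+δ gives 0.41·0.6·k^(0.41−1) = 0.147, hence k_gold = (0.41·0.6/0.147)^(1/0.59) ≈ 2.3934.
y_gold = 0.6·2.3934^0.41 ≈ 0.8581; c_gold = y_gold − 0.147·k_gold ≈ 0.5063.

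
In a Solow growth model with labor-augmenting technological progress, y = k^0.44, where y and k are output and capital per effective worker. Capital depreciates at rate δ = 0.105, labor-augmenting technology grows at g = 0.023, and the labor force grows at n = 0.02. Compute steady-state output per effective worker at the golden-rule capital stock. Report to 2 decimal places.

Capital per effective worker breaks even when investment replaces (n + g + δ)·k; here n + g + δ = 0.148.
At the golden rule the marginal product of capital equals n+g+δ: 0.44·k^(0.44−1) = 0.148. Solving, k_gold = (0.44/0.148)^(1/0.56) ≈ 6.9982.
Output: y_gold = k_gold^0.44 = 6.9982^0.44 ≈ 2.3539.

y_gold ≈ 2.35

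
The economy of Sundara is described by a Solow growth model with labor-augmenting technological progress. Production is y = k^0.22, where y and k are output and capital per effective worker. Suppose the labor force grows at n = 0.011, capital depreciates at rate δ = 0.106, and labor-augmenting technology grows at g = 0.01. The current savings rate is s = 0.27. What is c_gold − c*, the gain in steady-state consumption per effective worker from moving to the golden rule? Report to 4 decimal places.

Break-even investment rate: n + g + δ = 0.011 + 0.01 + 0.106 = 0.127.
Current steady state (s = 0.27): k* = (0.27/0.127)^(1/0.78) ≈ 2.6300, y* = 2.6300^0.22 ≈ 1.2371, c* = (1−0.27)·1.2371 ≈ 0.9030.
At the golden rule the marginal product of capital equals n+g+δ: 0.22·k^(0.22−1) = 0.127. Solving, k_gold = (0.22/0.127)^(1/0.78) ≈ 2.0227.
y_gold = 2.0227^0.22 ≈ 1.1676, c_gold = y_gold − 0.127·k_gold ≈ 0.9107.
Gain: Δc = 0.9107 − 0.9030 ≈ 0.0077.

Δc ≈ 0.0077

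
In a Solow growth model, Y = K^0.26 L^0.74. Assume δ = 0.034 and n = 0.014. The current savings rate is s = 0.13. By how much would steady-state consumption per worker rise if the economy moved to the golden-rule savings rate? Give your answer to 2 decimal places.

Δc ≈ 0.11

The effective depreciation rate is n + δ = 0.014 + 0.034 = 0.048.
Current steady state (s = 0.13): k* = (0.13/0.048)^(1/0.74) ≈ 3.8436, y* = 3.8436^0.26 ≈ 1.4192, c* = (1−0.13)·1.4192 ≈ 1.2347.
Setting f'(k) = n+δ gives 0.26·k^(0.26−1) = 0.048, hence k_gold = (0.26/0.048)^(1/0.74) ≈ 9.8069.
y_gold = 9.8069^0.26 ≈ 1.8105, c_gold = y_gold − 0.048·k_gold ≈ 1.3398.
Gain: Δc = 1.3398 − 1.2347 ≈ 0.1051.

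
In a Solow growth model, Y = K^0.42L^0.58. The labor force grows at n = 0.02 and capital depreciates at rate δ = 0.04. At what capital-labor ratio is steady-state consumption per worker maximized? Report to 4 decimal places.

The effective depreciation rate is n + δ = 0.02 + 0.04 = 0.06.
Golden rule sets MPK = n+δ: 0.42·k^(0.42−1) = 0.06, so k_gold = (0.42/0.06)^(1/0.58) ≈ 28.6461.

k_gold ≈ 28.6461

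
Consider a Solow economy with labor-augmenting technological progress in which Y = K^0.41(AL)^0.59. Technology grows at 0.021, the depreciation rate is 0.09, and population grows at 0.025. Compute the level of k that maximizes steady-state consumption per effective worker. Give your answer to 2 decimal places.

k_gold ≈ 6.49

Break-even investment rate: n + g + δ = 0.025 + 0.021 + 0.09 = 0.136.
Setting f'(k) = n+g+δ gives 0.41·k^(0.41−1) = 0.136, hence k_gold = (0.41/0.136)^(1/0.59) ≈ 6.4905.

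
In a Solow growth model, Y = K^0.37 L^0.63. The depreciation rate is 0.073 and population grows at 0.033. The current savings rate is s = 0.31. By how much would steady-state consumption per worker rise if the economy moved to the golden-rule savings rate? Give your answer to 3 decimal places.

The effective depreciation rate is n + δ = 0.033 + 0.073 = 0.106.
Current steady state (s = 0.31): k* = (0.31/0.106)^(1/0.63) ≈ 5.4925, y* = 5.4925^0.37 ≈ 1.8781, c* = (1−0.31)·1.8781 ≈ 1.2959.
Maximizing c = f(k) − (n+δ)·k gives f'(k) = n+δ, i.e. 0.37·k^(0.37−1) = 0.106, so k_gold = (0.37/0.106)^(1/0.63) ≈ 7.2734.
y_gold = 7.2734^0.37 ≈ 2.0837, c_gold = y_gold − 0.106·k_gold ≈ 1.3128.
Gain: Δc = 1.3128 − 1.2959 ≈ 0.0169.

Δc ≈ 0.017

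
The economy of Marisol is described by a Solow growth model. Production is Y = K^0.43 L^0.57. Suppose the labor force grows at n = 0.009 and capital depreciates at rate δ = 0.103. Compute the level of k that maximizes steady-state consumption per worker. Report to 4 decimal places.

k_gold ≈ 10.5926

n + δ = 0.009 + 0.103 = 0.112.
Maximizing c = f(k) − (n+δ)·k gives f'(k) = n+δ, i.e. 0.43·k^(0.43−1) = 0.112, so k_gold = (0.43/0.112)^(1/0.57) ≈ 10.5926.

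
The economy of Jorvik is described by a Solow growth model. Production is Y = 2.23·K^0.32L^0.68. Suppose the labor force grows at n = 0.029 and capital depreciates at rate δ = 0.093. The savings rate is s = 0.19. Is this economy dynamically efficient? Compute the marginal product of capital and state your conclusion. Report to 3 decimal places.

The effective depreciation rate is n + δ = 0.029 + 0.093 = 0.122.
Steady-state k*: s·A·k^0.32 = 0.122·k gives k* = (0.19·2.23/0.122)^(1/0.68) ≈ 6.2394.
MPK = 0.32·2.23·6.2394^(-0.68) ≈ 0.2055.
MPK > n+δ = 0.122, so the economy is dynamically efficient (under-saving).

dynamically efficient; MPK ≈ 0.205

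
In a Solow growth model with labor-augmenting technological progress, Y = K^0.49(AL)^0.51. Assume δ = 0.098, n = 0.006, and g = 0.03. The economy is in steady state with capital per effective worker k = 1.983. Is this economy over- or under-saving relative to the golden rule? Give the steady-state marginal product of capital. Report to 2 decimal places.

Break-even investment rate: n + g + δ = 0.006 + 0.03 + 0.098 = 0.134.
MPK = 0.49·k^(0.49−1) = 0.49·1.983^(-0.51) ≈ 0.3456.
MPK > 0.134, so the economy is dynamically efficient (under-saving).

under-saving; MPK ≈ 0.35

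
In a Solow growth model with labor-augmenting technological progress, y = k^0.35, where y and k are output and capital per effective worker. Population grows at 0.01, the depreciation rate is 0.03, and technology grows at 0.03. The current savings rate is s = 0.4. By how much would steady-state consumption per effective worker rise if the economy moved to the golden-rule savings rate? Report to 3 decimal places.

n + g + δ = 0.01 + 0.03 + 0.03 = 0.07.
Current steady state (s = 0.4): k* = (0.4/0.07)^(1/0.65) ≈ 14.6069, y* = 14.6069^0.35 ≈ 2.5562, c* = (1−0.4)·2.5562 ≈ 1.5337.
Golden rule sets MPK = n+g+δ: 0.35·k^(0.35−1) = 0.07, so k_gold = (0.35/0.07)^(1/0.65) ≈ 11.8943.
y_gold = 11.8943^0.35 ≈ 2.3789, c_gold = y_gold − 0.07·k_gold ≈ 1.5463.
Gain: Δc = 1.5463 − 1.5337 ≈ 0.0125.

Δc ≈ 0.013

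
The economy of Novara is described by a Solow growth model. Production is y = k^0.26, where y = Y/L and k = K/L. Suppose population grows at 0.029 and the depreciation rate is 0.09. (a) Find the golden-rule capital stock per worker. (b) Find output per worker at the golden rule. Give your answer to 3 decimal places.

Break-even investment rate: n + δ = 0.029 + 0.09 = 0.119.
Maximizing c = f(k) − (n+δ)·k gives f'(k) = n+δ, i.e. 0.26·k^(0.26−1) = 0.119, so k_gold = (0.26/0.119)^(1/0.74) ≈ 2.8753.
y_gold = 2.8753^0.26 ≈ 1.3160.

(a) k_gold ≈ 2.875; (b) y_gold ≈ 1.316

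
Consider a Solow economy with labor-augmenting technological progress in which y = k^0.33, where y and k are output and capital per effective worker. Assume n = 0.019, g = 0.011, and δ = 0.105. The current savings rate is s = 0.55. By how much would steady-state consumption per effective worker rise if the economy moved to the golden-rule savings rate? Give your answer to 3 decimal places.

Δc ≈ 0.142

Break-even investment rate: n + g + δ = 0.019 + 0.011 + 0.105 = 0.135.
Current steady state (s = 0.55): k* = (0.55/0.135)^(1/0.67) ≈ 8.1375, y* = 8.1375^0.33 ≈ 1.9974, c* = (1−0.55)·1.9974 ≈ 0.8988.
At the golden rule the marginal product of capital equals n+g+δ: 0.33·k^(0.33−1) = 0.135. Solving, k_gold = (0.33/0.135)^(1/0.67) ≈ 3.7964.
y_gold = 3.7964^0.33 ≈ 1.5531, c_gold = y_gold − 0.135·k_gold ≈ 1.0406.
Gain: Δc = 1.0406 − 0.8988 ≈ 0.1417.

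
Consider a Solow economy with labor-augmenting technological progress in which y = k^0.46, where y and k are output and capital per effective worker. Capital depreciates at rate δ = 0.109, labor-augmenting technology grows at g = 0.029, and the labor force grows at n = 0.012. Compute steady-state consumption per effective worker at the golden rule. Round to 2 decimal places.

The effective depreciation rate is n + g + δ = 0.012 + 0.029 + 0.109 = 0.15.
Maximizing c = f(k) − (n+g+δ)·k gives f'(k) = n+g+δ, i.e. 0.46·k^(0.46−1) = 0.15, so k_gold = (0.46/0.15)^(1/0.54) ≈ 7.9659.
y_gold = 7.9659^0.46 ≈ 2.5976.
c_gold = y_gold − (n+g+δ)·k_gold = 2.5976 − 0.15·7.9659 ≈ 1.4027.

c_gold ≈ 1.40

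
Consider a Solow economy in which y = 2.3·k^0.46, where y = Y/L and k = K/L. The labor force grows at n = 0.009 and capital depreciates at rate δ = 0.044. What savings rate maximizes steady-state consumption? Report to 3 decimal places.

Break-even investment rate: n + δ = 0.009 + 0.044 = 0.053.
At the golden rule MPK = n+δ, and in any Cobb-Douglas steady state s = (n+δ)·k/y = MPK·k/y = capital's share 0.46.

s_gold = 0.460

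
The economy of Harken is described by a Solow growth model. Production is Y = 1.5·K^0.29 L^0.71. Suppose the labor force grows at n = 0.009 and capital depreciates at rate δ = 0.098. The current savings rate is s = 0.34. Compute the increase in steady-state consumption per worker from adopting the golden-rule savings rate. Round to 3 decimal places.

Break-even investment rate: n + δ = 0.009 + 0.098 = 0.107.
Current steady state (s = 0.34): k* = (0.34·1.5/0.107)^(1/0.71) ≈ 9.0197, y* = 1.5·9.0197^0.29 ≈ 2.8386, c* = (1−0.34)·2.8386 ≈ 1.8734.
Maximizing c = f(k) − (n+δ)·k gives f'(k) = n+δ, i.e. 0.29·1.5·k^(0.29−1) = 0.107, so k_gold = (0.29·1.5/0.107)^(1/0.71) ≈ 7.2093.
y_gold = 1.5·7.2093^0.29 ≈ 2.6600, c_gold = y_gold − 0.107·k_gold ≈ 1.8886.
Gain: Δc = 1.8886 − 1.8734 ≈ 0.0152.

Δc ≈ 0.015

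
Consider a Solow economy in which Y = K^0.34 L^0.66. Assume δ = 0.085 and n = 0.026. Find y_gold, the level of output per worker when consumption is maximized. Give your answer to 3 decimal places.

y_gold ≈ 1.780

n + δ = 0.026 + 0.085 = 0.111.
At the golden rule the marginal product of capital equals n+δ: 0.34·k^(0.34−1) = 0.111. Solving, k_gold = (0.34/0.111)^(1/0.66) ≈ 5.4526.
Output: y_gold = k_gold^0.34 = 5.4526^0.34 ≈ 1.7801.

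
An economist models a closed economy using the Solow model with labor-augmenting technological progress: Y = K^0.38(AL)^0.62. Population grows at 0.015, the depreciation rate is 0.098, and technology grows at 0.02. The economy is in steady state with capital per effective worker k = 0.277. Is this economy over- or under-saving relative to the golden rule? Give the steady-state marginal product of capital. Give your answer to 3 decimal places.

The effective depreciation rate is n + g + δ = 0.015 + 0.02 + 0.098 = 0.133.
MPK = 0.38·k^(0.38−1) = 0.38·0.277^(-0.62) ≈ 0.8423.
MPK > 0.133, so the economy is dynamically efficient (under-saving).

under-saving; MPK ≈ 0.842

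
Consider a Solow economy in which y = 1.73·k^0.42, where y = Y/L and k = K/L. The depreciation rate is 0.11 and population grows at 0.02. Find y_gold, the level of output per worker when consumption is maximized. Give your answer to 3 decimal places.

y_gold ≈ 6.015

Capital per worker breaks even when investment replaces (n + δ)·k; here n + δ = 0.13.
Golden rule sets MPK = n+δ: 0.42·1.73·k^(0.42−1) = 0.13, so k_gold = (0.42·1.73/0.13)^(1/0.58) ≈ 19.4329.
Output: y_gold = 1.73·k_gold^0.42 = 1.73·19.4329^0.42 ≈ 6.0150.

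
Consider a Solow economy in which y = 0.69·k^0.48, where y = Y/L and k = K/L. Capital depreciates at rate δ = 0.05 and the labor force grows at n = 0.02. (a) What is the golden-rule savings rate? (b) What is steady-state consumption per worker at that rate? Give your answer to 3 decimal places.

(a) s_gold = 0.480; (b) c_gold ≈ 1.506

Break-even investment rate: n + δ = 0.02 + 0.05 = 0.07.
For Cobb-Douglas, s_gold equals capital's share: s_gold = 0.48.
Setting f'(k) = n+δ gives 0.48·0.69·k^(0.48−1) = 0.07, hence k_gold = (0.48·0.69/0.07)^(1/0.52) ≈ 19.8638.
y_gold = 0.69·19.8638^0.48 ≈ 2.8968; c_gold = (1−0.48)·y_gold ≈ 1.5063.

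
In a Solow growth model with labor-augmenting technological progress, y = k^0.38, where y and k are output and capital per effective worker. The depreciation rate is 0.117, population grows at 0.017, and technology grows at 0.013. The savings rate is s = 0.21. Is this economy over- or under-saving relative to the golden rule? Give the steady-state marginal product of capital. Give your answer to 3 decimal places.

under-saving; MPK ≈ 0.266

The effective depreciation rate is n + g + δ = 0.017 + 0.013 + 0.117 = 0.147.
Steady-state k*: s·k^0.38 = 0.147·k gives k* = (0.21/0.147)^(1/0.62) ≈ 1.7776.
MPK = 0.38·1.7776^(-0.62) ≈ 0.2660.
MPK > n+g+δ = 0.147, so the economy is dynamically efficient (under-saving).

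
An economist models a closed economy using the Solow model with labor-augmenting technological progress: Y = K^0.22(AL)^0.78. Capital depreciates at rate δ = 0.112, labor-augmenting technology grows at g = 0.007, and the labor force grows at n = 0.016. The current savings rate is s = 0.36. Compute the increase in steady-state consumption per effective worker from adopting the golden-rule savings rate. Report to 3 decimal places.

Δc ≈ 0.051

Capital per effective worker breaks even when investment replaces (n + g + δ)·k; here n + g + δ = 0.135.
Current steady state (s = 0.36): k* = (0.36/0.135)^(1/0.78) ≈ 3.5165, y* = 3.5165^0.22 ≈ 1.3187, c* = (1−0.36)·1.3187 ≈ 0.8440.
Golden rule sets MPK = n+g+δ: 0.22·k^(0.22−1) = 0.135, so k_gold = (0.22/0.135)^(1/0.78) ≈ 1.8703.
y_gold = 1.8703^0.22 ≈ 1.1477, c_gold = y_gold − 0.135·k_gold ≈ 0.8952.
Gain: Δc = 0.8952 − 0.8440 ≈ 0.0512.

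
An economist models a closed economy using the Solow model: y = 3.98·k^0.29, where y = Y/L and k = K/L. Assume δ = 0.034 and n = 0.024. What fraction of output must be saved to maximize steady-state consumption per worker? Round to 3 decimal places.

The effective depreciation rate is n + δ = 0.024 + 0.034 = 0.058.
At the golden rule MPK = n+δ, and in any Cobb-Douglas steady state s = (n+δ)·k/y = MPK·k/y = capital's share 0.29.

s_gold = 0.290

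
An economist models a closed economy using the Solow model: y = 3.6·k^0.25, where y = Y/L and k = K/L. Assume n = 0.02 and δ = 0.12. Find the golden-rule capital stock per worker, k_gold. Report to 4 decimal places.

k_gold ≈ 11.9532

n + δ = 0.02 + 0.12 = 0.14.
Golden rule sets MPK = n+δ: 0.25·3.6·k^(0.25−1) = 0.14, so k_gold = (0.25·3.6/0.14)^(1/0.75) ≈ 11.9532.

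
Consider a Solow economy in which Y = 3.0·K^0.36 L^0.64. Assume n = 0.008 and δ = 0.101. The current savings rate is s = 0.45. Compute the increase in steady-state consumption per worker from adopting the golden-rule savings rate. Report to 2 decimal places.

n + δ = 0.008 + 0.101 = 0.109.
Current steady state (s = 0.45): k* = (0.45·3.0/0.109)^(1/0.64) ≈ 51.0114, y* = 3.0·51.0114^0.36 ≈ 12.3561, c* = (1−0.45)·12.3561 ≈ 6.7959.
At the golden rule the marginal product of capital equals n+δ: 0.36·3.0·k^(0.36−1) = 0.109. Solving, k_gold = (0.36·3.0/0.109)^(1/0.64) ≈ 35.9953.
y_gold = 3.0·35.9953^0.36 ≈ 10.8986, c_gold = y_gold − 0.109·k_gold ≈ 6.9751.
Gain: Δc = 6.9751 − 6.7959 ≈ 0.1792.

Δc ≈ 0.18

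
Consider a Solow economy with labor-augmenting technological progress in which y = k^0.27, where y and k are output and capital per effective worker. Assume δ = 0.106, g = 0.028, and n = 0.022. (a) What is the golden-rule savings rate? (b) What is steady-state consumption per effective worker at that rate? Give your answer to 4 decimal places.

(a) s_gold = 0.2700; (b) c_gold ≈ 0.8942

Capital per effective worker breaks even when investment replaces (n + g + δ)·k; here n + g + δ = 0.156.
For Cobb-Douglas, s_gold equals capital's share: s_gold = 0.27.
Setting f'(k) = n+g+δ gives 0.27·k^(0.27−1) = 0.156, hence k_gold = (0.27/0.156)^(1/0.73) ≈ 2.1201.
y_gold = 2.1201^0.27 ≈ 1.2249; c_gold = (1−0.27)·y_gold ≈ 0.8942.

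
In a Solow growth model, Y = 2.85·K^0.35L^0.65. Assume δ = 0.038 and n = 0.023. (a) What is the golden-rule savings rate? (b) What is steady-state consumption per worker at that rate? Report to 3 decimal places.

n + δ = 0.023 + 0.038 = 0.061.
For Cobb-Douglas, s_gold equals capital's share: s_gold = 0.35.
Maximizing c = f(k) − (n+δ)·k gives f'(k) = n+δ, i.e. 0.35·2.85·k^(0.35−1) = 0.061, so k_gold = (0.35·2.85/0.061)^(1/0.65) ≈ 73.6293.
y_gold = 2.85·73.6293^0.35 ≈ 12.8325; c_gold = (1−0.35)·y_gold ≈ 8.3412.

(a) s_gold = 0.350; (b) c_gold ≈ 8.341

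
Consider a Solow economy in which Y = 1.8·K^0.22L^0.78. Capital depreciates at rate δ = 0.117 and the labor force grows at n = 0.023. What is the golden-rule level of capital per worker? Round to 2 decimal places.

k_gold ≈ 3.79

Capital per worker breaks even when investment replaces (n + δ)·k; here n + δ = 0.14.
Maximizing c = f(k) − (n+δ)·k gives f'(k) = n+δ, i.e. 0.22·1.8·k^(0.22−1) = 0.14, so k_gold = (0.22·1.8/0.14)^(1/0.78) ≈ 3.7926.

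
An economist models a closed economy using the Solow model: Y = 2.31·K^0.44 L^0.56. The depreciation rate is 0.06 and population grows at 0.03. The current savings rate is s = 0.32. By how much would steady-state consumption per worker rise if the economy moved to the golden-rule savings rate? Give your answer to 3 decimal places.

Δc ≈ 0.474

Break-even investment rate: n + δ = 0.03 + 0.06 = 0.09.
Current steady state (s = 0.32): k* = (0.32·2.31/0.09)^(1/0.56) ≈ 42.9606, y* = 2.31·42.9606^0.44 ≈ 12.0827, c* = (1−0.32)·12.0827 ≈ 8.2162.
Setting f'(k) = n+δ gives 0.44·2.31·k^(0.44−1) = 0.09, hence k_gold = (0.44·2.31/0.09)^(1/0.56) ≈ 75.8647.
y_gold = 2.31·75.8647^0.44 ≈ 15.5178, c_gold = y_gold − 0.09·k_gold ≈ 8.6900.
Gain: Δc = 8.6900 − 8.2162 ≈ 0.4737.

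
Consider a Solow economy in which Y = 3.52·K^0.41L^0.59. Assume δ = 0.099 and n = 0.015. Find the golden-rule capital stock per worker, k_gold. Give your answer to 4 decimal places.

The effective depreciation rate is n + δ = 0.015 + 0.099 = 0.114.
Setting f'(k) = n+δ gives 0.41·3.52·k^(0.41−1) = 0.114, hence k_gold = (0.41·3.52/0.114)^(1/0.59) ≈ 73.8773.

k_gold ≈ 73.8773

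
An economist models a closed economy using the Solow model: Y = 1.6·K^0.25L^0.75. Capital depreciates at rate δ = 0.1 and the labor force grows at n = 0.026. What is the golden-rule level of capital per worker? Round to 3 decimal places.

k_gold ≈ 4.666

n + δ = 0.026 + 0.1 = 0.126.
Maximizing c = f(k) − (n+δ)·k gives f'(k) = n+δ, i.e. 0.25·1.6·k^(0.25−1) = 0.126, so k_gold = (0.25·1.6/0.126)^(1/0.75) ≈ 4.6657.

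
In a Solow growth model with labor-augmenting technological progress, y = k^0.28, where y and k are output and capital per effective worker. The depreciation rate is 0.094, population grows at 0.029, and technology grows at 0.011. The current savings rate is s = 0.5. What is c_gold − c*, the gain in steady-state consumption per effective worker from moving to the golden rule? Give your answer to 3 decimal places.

Δc ≈ 0.125

The effective depreciation rate is n + g + δ = 0.029 + 0.011 + 0.094 = 0.134.
Current steady state (s = 0.5): k* = (0.5/0.134)^(1/0.72) ≈ 6.2267, y* = 6.2267^0.28 ≈ 1.6688, c* = (1−0.5)·1.6688 ≈ 0.8344.
Maximizing c = f(k) − (n+g+δ)·k gives f'(k) = n+g+δ, i.e. 0.28·k^(0.28−1) = 0.134, so k_gold = (0.28/0.134)^(1/0.72) ≈ 2.7830.
y_gold = 2.7830^0.28 ≈ 1.3319, c_gold = y_gold − 0.134·k_gold ≈ 0.9590.
Gain: Δc = 0.9590 − 0.8344 ≈ 0.1246.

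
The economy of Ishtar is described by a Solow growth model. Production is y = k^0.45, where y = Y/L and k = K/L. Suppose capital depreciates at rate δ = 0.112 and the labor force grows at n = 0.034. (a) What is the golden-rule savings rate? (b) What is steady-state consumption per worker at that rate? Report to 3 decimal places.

(a) s_gold = 0.450; (b) c_gold ≈ 1.381

The effective depreciation rate is n + δ = 0.034 + 0.112 = 0.146.
For Cobb-Douglas, s_gold equals capital's share: s_gold = 0.45.
Setting f'(k) = n+δ gives 0.45·k^(0.45−1) = 0.146, hence k_gold = (0.45/0.146)^(1/0.55) ≈ 7.7417.
y_gold = 7.7417^0.45 ≈ 2.5117; c_gold = (1−0.45)·y_gold ≈ 1.3815.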